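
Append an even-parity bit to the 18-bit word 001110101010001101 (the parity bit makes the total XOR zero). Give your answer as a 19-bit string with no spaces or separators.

0011101010100011011

XOR of the 18 data bits: 0⊕0⊕1⊕1⊕1⊕0⊕1⊕0⊕1⊕0⊕1⊕0⊕0⊕0⊕1⊕1⊕0⊕1 = 1
Parity bit = 1 (so all 19 bits XOR to 0).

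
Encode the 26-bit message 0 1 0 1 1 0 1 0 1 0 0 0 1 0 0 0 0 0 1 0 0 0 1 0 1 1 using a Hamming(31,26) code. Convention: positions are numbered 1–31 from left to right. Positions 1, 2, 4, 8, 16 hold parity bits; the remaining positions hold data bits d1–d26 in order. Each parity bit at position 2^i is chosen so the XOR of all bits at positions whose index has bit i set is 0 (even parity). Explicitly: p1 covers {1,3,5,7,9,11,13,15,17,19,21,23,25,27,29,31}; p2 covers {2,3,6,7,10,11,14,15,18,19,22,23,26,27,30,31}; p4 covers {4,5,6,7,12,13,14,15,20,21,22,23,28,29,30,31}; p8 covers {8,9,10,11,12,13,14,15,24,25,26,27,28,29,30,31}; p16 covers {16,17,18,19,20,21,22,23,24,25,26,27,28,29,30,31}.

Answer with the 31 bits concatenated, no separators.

0100101110101001010000010001011

Place data at non-parity positions: p1 p2 0 p4 1 0 1 p8 1 0 1 0 1 0 0 p16 0 1 0 0 0 0 0 1 0 0 0 1 0 1 1
p1 (pos 1,3,5,7,9,11,13,15,17,19,21,23,25,27,29,31): XOR of data positions = 0⊕1⊕1⊕1⊕1⊕1⊕0⊕0⊕0⊕0⊕0⊕0⊕0⊕0⊕1 = 0
p2 (pos 2,3,6,7,10,11,14,15,18,19,22,23,26,27,30,31): XOR of data positions = 0⊕0⊕1⊕0⊕1⊕0⊕0⊕1⊕0⊕0⊕0⊕0⊕0⊕1⊕1 = 1
p4 (pos 4,5,6,7,12,13,14,15,20,21,22,23,28,29,30,31): XOR of data positions = 1⊕0⊕1⊕0⊕1⊕0⊕0⊕0⊕0⊕0⊕0⊕1⊕0⊕1⊕1 = 0
p8 (pos 8,9,10,11,12,13,14,15,24,25,26,27,28,29,30,31): XOR of data positions = 1⊕0⊕1⊕0⊕1⊕0⊕0⊕1⊕0⊕0⊕0⊕1⊕0⊕1⊕1 = 1
p16 (pos 16,17,18,19,20,21,22,23,24,25,26,27,28,29,30,31): XOR of data positions = 0⊕1⊕0⊕0⊕0⊕0⊕0⊕1⊕0⊕0⊕0⊕1⊕0⊕1⊕1 = 1
Codeword: 0100101110101001010000010001011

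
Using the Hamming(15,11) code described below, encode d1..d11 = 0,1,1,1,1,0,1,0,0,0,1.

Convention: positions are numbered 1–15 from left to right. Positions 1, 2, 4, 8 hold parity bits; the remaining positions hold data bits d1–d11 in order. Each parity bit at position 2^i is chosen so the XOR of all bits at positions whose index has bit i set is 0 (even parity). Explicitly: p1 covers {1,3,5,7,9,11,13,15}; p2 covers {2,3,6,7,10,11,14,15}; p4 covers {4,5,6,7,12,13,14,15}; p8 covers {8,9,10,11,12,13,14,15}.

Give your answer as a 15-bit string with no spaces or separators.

Place data at non-parity positions: p1 p2 0 p4 1 1 1 p8 1 0 1 0 0 0 1
p1 (pos 1,3,5,7,9,11,13,15): XOR of data positions = 0⊕1⊕1⊕1⊕1⊕0⊕1 = 1
p2 (pos 2,3,6,7,10,11,14,15): XOR of data positions = 0⊕1⊕1⊕0⊕1⊕0⊕1 = 0
p4 (pos 4,5,6,7,12,13,14,15): XOR of data positions = 1⊕1⊕1⊕0⊕0⊕0⊕1 = 0
p8 (pos 8,9,10,11,12,13,14,15): XOR of data positions = 1⊕0⊕1⊕0⊕0⊕0⊕1 = 1
Codeword: 100011111010001

100011111010001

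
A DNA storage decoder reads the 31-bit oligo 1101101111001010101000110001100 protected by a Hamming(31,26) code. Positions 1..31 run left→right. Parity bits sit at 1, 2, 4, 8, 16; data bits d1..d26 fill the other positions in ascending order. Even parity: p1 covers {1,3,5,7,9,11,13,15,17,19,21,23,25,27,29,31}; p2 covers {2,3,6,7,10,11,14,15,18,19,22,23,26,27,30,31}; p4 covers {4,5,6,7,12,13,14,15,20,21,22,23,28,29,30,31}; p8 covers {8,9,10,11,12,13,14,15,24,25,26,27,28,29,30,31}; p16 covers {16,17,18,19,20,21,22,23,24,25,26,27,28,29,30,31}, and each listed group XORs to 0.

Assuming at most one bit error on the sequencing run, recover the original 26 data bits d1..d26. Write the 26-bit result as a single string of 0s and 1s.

01011100101101000110001100

s1 (pos 1,3,5,7,9,11,13,15,17,19,21,23,25,27,29,31): 1⊕0⊕1⊕1⊕1⊕0⊕1⊕1⊕1⊕1⊕0⊕1⊕0⊕0⊕1⊕0 = 0
s2 (pos 2,3,6,7,10,11,14,15,18,19,22,23,26,27,30,31): 1⊕0⊕0⊕1⊕1⊕0⊕0⊕1⊕0⊕1⊕0⊕1⊕0⊕0⊕0⊕0 = 0
s4 (pos 4,5,6,7,12,13,14,15,20,21,22,23,28,29,30,31): 1⊕1⊕0⊕1⊕0⊕1⊕0⊕1⊕0⊕0⊕0⊕1⊕1⊕1⊕0⊕0 = 0
s8 (pos 8,9,10,11,12,13,14,15,24,25,26,27,28,29,30,31): 1⊕1⊕1⊕0⊕0⊕1⊕0⊕1⊕1⊕0⊕0⊕0⊕1⊕1⊕0⊕0 = 0
s16 (pos 16,17,18,19,20,21,22,23,24,25,26,27,28,29,30,31): 0⊕1⊕0⊕1⊕0⊕0⊕0⊕1⊕1⊕0⊕0⊕0⊕1⊕1⊕0⊕0 = 0
Syndrome s16…s1 = 00000 → no error.
Read data bits from positions 3,5,6,7,9,10,11,12,13,14,15,17,18,19,20,21,22,23,24,25,26,27,28,29,30,31: 01011100101101000110001100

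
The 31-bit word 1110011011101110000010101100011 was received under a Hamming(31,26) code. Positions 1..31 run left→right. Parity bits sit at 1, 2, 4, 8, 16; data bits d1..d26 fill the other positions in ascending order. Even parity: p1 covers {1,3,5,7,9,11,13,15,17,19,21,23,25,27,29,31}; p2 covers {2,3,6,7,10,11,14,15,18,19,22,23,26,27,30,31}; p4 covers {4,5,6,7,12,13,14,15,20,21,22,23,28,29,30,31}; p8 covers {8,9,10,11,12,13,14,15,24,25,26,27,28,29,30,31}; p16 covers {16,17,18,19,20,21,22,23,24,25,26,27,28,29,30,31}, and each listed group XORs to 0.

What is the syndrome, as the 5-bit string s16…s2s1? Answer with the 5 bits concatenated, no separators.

s1 (pos 1,3,5,7,9,11,13,15,17,19,21,23,25,27,29,31): 1⊕1⊕0⊕1⊕1⊕1⊕1⊕1⊕0⊕0⊕1⊕1⊕1⊕0⊕0⊕1 = 1
s2 (pos 2,3,6,7,10,11,14,15,18,19,22,23,26,27,30,31): 1⊕1⊕1⊕1⊕1⊕1⊕1⊕1⊕0⊕0⊕0⊕1⊕1⊕0⊕1⊕1 = 0
s4 (pos 4,5,6,7,12,13,14,15,20,21,22,23,28,29,30,31): 0⊕0⊕1⊕1⊕0⊕1⊕1⊕1⊕0⊕1⊕0⊕1⊕0⊕0⊕1⊕1 = 1
s8 (pos 8,9,10,11,12,13,14,15,24,25,26,27,28,29,30,31): 0⊕1⊕1⊕1⊕0⊕1⊕1⊕1⊕0⊕1⊕1⊕0⊕0⊕0⊕1⊕1 = 0
s16 (pos 16,17,18,19,20,21,22,23,24,25,26,27,28,29,30,31): 0⊕0⊕0⊕0⊕0⊕1⊕0⊕1⊕0⊕1⊕1⊕0⊕0⊕0⊕1⊕1 = 0
Syndrome s16…s1 = 00101 → error at position 5.

00101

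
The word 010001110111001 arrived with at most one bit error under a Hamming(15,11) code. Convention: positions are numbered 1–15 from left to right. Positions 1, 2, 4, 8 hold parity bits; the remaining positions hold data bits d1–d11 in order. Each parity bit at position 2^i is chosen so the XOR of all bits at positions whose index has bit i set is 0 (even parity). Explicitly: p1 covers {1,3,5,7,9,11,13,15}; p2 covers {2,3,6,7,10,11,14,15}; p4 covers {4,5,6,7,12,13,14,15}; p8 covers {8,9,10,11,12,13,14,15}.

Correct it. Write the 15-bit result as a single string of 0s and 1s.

s1 (pos 1,3,5,7,9,11,13,15): 0⊕0⊕0⊕1⊕0⊕1⊕0⊕1 = 1
s2 (pos 2,3,6,7,10,11,14,15): 1⊕0⊕1⊕1⊕1⊕1⊕0⊕1 = 0
s4 (pos 4,5,6,7,12,13,14,15): 0⊕0⊕1⊕1⊕1⊕0⊕0⊕1 = 0
s8 (pos 8,9,10,11,12,13,14,15): 1⊕0⊕1⊕1⊕1⊕0⊕0⊕1 = 1
Syndrome s8…s1 = 1001 → error at position 9.
Flip position 9: 010001110111001 → 010001111111001

010001111111001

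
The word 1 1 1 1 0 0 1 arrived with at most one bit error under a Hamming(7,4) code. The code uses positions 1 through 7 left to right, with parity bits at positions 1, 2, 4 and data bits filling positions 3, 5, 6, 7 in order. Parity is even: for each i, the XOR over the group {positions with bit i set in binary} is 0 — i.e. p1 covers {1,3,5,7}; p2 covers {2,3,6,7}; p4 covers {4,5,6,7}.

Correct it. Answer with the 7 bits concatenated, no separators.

1101001

s1 (pos 1,3,5,7): 1⊕1⊕0⊕1 = 1
s2 (pos 2,3,6,7): 1⊕1⊕0⊕1 = 1
s4 (pos 4,5,6,7): 1⊕0⊕0⊕1 = 0
Syndrome s4…s1 = 011 → error at position 3.
Flip position 3: 1111001 → 1101001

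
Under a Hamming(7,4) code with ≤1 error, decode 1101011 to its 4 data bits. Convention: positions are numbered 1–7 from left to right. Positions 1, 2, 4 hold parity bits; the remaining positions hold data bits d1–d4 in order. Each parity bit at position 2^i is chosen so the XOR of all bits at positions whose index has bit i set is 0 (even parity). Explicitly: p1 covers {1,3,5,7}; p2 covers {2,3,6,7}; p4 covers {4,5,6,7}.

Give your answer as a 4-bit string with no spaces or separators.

s1 (pos 1,3,5,7): 1⊕0⊕0⊕1 = 0
s2 (pos 2,3,6,7): 1⊕0⊕1⊕1 = 1
s4 (pos 4,5,6,7): 1⊕0⊕1⊕1 = 1
Syndrome s4…s1 = 110 → error at position 6.
Flip position 6: 1101011 → 1101001
Read data bits from positions 3,5,6,7: 0001

0001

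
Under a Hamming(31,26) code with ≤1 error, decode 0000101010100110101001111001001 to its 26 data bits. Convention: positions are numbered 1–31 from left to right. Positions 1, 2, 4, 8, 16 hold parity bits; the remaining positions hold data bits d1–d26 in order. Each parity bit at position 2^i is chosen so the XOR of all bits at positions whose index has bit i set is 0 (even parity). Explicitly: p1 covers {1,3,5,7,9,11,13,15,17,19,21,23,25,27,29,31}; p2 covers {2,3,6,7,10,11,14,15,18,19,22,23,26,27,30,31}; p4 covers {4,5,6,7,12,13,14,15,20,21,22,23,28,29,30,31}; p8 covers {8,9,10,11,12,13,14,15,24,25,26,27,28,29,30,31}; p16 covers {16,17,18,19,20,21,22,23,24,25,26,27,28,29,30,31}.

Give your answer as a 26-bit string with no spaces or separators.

01011010011101001111001001

s1 (pos 1,3,5,7,9,11,13,15,17,19,21,23,25,27,29,31): 0⊕0⊕1⊕1⊕1⊕1⊕0⊕1⊕1⊕1⊕0⊕1⊕1⊕0⊕0⊕1 = 0
s2 (pos 2,3,6,7,10,11,14,15,18,19,22,23,26,27,30,31): 0⊕0⊕0⊕1⊕0⊕1⊕1⊕1⊕0⊕1⊕1⊕1⊕0⊕0⊕0⊕1 = 0
s4 (pos 4,5,6,7,12,13,14,15,20,21,22,23,28,29,30,31): 0⊕1⊕0⊕1⊕0⊕0⊕1⊕1⊕0⊕0⊕1⊕1⊕1⊕0⊕0⊕1 = 0
s8 (pos 8,9,10,11,12,13,14,15,24,25,26,27,28,29,30,31): 0⊕1⊕0⊕1⊕0⊕0⊕1⊕1⊕1⊕1⊕0⊕0⊕1⊕0⊕0⊕1 = 0
s16 (pos 16,17,18,19,20,21,22,23,24,25,26,27,28,29,30,31): 0⊕1⊕0⊕1⊕0⊕0⊕1⊕1⊕1⊕1⊕0⊕0⊕1⊕0⊕0⊕1 = 0
Syndrome s16…s1 = 00000 → no error.
Read data bits from positions 3,5,6,7,9,10,11,12,13,14,15,17,18,19,20,21,22,23,24,25,26,27,28,29,30,31: 01011010011101001111001001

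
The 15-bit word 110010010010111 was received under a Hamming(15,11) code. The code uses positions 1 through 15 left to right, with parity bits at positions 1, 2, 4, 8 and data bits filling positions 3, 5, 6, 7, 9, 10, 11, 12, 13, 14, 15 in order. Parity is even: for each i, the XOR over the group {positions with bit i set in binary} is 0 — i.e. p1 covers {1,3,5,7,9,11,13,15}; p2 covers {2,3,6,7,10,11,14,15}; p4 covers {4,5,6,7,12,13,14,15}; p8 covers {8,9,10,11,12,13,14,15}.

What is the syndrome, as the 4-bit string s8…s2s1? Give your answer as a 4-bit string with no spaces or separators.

s1 (pos 1,3,5,7,9,11,13,15): 1⊕0⊕1⊕0⊕0⊕1⊕1⊕1 = 1
s2 (pos 2,3,6,7,10,11,14,15): 1⊕0⊕0⊕0⊕0⊕1⊕1⊕1 = 0
s4 (pos 4,5,6,7,12,13,14,15): 0⊕1⊕0⊕0⊕0⊕1⊕1⊕1 = 0
s8 (pos 8,9,10,11,12,13,14,15): 1⊕0⊕0⊕1⊕0⊕1⊕1⊕1 = 1
Syndrome s8…s1 = 1001 → error at position 9.

1001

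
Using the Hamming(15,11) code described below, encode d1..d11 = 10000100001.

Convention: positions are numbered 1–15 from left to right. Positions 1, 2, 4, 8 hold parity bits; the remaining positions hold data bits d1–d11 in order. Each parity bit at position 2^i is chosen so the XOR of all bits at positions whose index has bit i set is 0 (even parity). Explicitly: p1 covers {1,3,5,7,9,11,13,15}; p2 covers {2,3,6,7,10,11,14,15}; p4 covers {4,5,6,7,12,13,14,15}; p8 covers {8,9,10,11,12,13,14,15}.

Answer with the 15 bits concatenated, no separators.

Place data at non-parity positions: p1 p2 1 p4 0 0 0 p8 0 1 0 0 0 0 1
p1 (pos 1,3,5,7,9,11,13,15): XOR of data positions = 1⊕0⊕0⊕0⊕0⊕0⊕1 = 0
p2 (pos 2,3,6,7,10,11,14,15): XOR of data positions = 1⊕0⊕0⊕1⊕0⊕0⊕1 = 1
p4 (pos 4,5,6,7,12,13,14,15): XOR of data positions = 0⊕0⊕0⊕0⊕0⊕0⊕1 = 1
p8 (pos 8,9,10,11,12,13,14,15): XOR of data positions = 0⊕1⊕0⊕0⊕0⊕0⊕1 = 0
Codeword: 011100000100001

011100000100001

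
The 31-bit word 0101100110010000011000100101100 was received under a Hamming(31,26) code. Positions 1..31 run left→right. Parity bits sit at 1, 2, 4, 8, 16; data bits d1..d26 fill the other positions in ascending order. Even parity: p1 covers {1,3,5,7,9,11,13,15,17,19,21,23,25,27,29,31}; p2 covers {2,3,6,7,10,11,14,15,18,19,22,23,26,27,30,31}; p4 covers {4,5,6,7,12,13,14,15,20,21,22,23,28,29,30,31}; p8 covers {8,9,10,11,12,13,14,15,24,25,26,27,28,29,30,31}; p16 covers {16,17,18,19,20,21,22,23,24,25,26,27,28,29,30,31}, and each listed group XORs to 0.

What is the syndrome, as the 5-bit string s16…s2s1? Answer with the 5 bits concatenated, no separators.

s1 (pos 1,3,5,7,9,11,13,15,17,19,21,23,25,27,29,31): 0⊕0⊕1⊕0⊕1⊕0⊕0⊕0⊕0⊕1⊕0⊕1⊕0⊕0⊕1⊕0 = 1
s2 (pos 2,3,6,7,10,11,14,15,18,19,22,23,26,27,30,31): 1⊕0⊕0⊕0⊕0⊕0⊕0⊕0⊕1⊕1⊕0⊕1⊕1⊕0⊕0⊕0 = 1
s4 (pos 4,5,6,7,12,13,14,15,20,21,22,23,28,29,30,31): 1⊕1⊕0⊕0⊕1⊕0⊕0⊕0⊕0⊕0⊕0⊕1⊕1⊕1⊕0⊕0 = 0
s8 (pos 8,9,10,11,12,13,14,15,24,25,26,27,28,29,30,31): 1⊕1⊕0⊕0⊕1⊕0⊕0⊕0⊕0⊕0⊕1⊕0⊕1⊕1⊕0⊕0 = 0
s16 (pos 16,17,18,19,20,21,22,23,24,25,26,27,28,29,30,31): 0⊕0⊕1⊕1⊕0⊕0⊕0⊕1⊕0⊕0⊕1⊕0⊕1⊕1⊕0⊕0 = 0
Syndrome s16…s1 = 00011 → error at position 3.

00011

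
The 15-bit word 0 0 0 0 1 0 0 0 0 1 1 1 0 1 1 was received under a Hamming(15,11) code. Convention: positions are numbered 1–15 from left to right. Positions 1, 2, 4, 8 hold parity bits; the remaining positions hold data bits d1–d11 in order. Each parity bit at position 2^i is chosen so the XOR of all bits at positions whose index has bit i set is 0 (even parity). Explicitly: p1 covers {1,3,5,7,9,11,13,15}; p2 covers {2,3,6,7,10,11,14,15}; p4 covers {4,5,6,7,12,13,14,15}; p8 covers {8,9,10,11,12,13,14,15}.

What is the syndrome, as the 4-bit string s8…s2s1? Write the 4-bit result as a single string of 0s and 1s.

1001

s1 (pos 1,3,5,7,9,11,13,15): 0⊕0⊕1⊕0⊕0⊕1⊕0⊕1 = 1
s2 (pos 2,3,6,7,10,11,14,15): 0⊕0⊕0⊕0⊕1⊕1⊕1⊕1 = 0
s4 (pos 4,5,6,7,12,13,14,15): 0⊕1⊕0⊕0⊕1⊕0⊕1⊕1 = 0
s8 (pos 8,9,10,11,12,13,14,15): 0⊕0⊕1⊕1⊕1⊕0⊕1⊕1 = 1
Syndrome s8…s1 = 1001 → error at position 9.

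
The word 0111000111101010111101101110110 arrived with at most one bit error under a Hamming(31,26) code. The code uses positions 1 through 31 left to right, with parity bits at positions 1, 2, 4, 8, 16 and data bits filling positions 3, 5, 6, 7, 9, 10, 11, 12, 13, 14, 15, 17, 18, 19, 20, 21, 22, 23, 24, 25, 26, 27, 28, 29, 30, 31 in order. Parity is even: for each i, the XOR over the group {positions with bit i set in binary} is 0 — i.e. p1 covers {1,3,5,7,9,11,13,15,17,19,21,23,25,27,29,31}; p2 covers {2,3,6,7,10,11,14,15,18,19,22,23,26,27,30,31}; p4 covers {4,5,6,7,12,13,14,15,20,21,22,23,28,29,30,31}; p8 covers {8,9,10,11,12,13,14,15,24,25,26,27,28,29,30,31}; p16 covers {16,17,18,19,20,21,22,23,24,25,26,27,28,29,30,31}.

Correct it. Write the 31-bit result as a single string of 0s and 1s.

s1 (pos 1,3,5,7,9,11,13,15,17,19,21,23,25,27,29,31): 0⊕1⊕0⊕0⊕1⊕1⊕1⊕1⊕1⊕1⊕0⊕1⊕1⊕1⊕1⊕0 = 1
s2 (pos 2,3,6,7,10,11,14,15,18,19,22,23,26,27,30,31): 1⊕1⊕0⊕0⊕1⊕1⊕0⊕1⊕1⊕1⊕1⊕1⊕1⊕1⊕1⊕0 = 0
s4 (pos 4,5,6,7,12,13,14,15,20,21,22,23,28,29,30,31): 1⊕0⊕0⊕0⊕0⊕1⊕0⊕1⊕1⊕0⊕1⊕1⊕0⊕1⊕1⊕0 = 0
s8 (pos 8,9,10,11,12,13,14,15,24,25,26,27,28,29,30,31): 1⊕1⊕1⊕1⊕0⊕1⊕0⊕1⊕0⊕1⊕1⊕1⊕0⊕1⊕1⊕0 = 1
s16 (pos 16,17,18,19,20,21,22,23,24,25,26,27,28,29,30,31): 0⊕1⊕1⊕1⊕1⊕0⊕1⊕1⊕0⊕1⊕1⊕1⊕0⊕1⊕1⊕0 = 1
Syndrome s16…s1 = 11001 → error at position 25.
Flip position 25: 0111000111101010111101101110110 → 0111000111101010111101100110110

0111000111101010111101100110110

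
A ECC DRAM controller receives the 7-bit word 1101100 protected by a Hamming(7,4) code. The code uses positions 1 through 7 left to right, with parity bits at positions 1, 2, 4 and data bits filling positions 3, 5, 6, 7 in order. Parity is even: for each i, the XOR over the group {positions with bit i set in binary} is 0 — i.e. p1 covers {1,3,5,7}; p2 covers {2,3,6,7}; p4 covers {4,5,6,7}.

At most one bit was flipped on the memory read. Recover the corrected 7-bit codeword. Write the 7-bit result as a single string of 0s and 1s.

1001100

s1 (pos 1,3,5,7): 1⊕0⊕1⊕0 = 0
s2 (pos 2,3,6,7): 1⊕0⊕0⊕0 = 1
s4 (pos 4,5,6,7): 1⊕1⊕0⊕0 = 0
Syndrome s4…s1 = 010 → error at position 2.
Flip position 2: 1101100 → 1001100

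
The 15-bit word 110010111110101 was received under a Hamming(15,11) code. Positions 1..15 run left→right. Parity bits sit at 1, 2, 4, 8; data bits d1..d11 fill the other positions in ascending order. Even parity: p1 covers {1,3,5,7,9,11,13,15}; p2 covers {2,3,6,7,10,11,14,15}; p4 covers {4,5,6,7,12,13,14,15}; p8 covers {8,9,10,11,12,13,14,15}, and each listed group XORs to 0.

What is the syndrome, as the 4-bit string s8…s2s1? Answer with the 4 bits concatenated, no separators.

0011

s1 (pos 1,3,5,7,9,11,13,15): 1⊕0⊕1⊕1⊕1⊕1⊕1⊕1 = 1
s2 (pos 2,3,6,7,10,11,14,15): 1⊕0⊕0⊕1⊕1⊕1⊕0⊕1 = 1
s4 (pos 4,5,6,7,12,13,14,15): 0⊕1⊕0⊕1⊕0⊕1⊕0⊕1 = 0
s8 (pos 8,9,10,11,12,13,14,15): 1⊕1⊕1⊕1⊕0⊕1⊕0⊕1 = 0
Syndrome s8…s1 = 0011 → error at position 3.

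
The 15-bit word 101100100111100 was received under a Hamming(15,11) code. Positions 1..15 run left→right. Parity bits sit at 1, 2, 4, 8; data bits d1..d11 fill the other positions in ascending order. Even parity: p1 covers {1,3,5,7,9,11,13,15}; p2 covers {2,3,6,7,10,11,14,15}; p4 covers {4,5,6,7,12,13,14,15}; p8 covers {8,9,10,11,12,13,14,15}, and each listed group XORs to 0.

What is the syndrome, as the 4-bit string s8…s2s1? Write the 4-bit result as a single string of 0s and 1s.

s1 (pos 1,3,5,7,9,11,13,15): 1⊕1⊕0⊕1⊕0⊕1⊕1⊕0 = 1
s2 (pos 2,3,6,7,10,11,14,15): 0⊕1⊕0⊕1⊕1⊕1⊕0⊕0 = 0
s4 (pos 4,5,6,7,12,13,14,15): 1⊕0⊕0⊕1⊕1⊕1⊕0⊕0 = 0
s8 (pos 8,9,10,11,12,13,14,15): 0⊕0⊕1⊕1⊕1⊕1⊕0⊕0 = 0
Syndrome s8…s1 = 0001 → error at position 1.

0001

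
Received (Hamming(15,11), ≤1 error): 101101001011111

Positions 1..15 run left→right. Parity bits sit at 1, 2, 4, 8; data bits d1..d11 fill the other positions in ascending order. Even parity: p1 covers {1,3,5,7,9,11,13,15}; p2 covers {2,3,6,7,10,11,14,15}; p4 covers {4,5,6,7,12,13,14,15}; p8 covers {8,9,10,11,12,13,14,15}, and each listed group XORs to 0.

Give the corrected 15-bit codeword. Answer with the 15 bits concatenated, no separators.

s1 (pos 1,3,5,7,9,11,13,15): 1⊕1⊕0⊕0⊕1⊕1⊕1⊕1 = 0
s2 (pos 2,3,6,7,10,11,14,15): 0⊕1⊕1⊕0⊕0⊕1⊕1⊕1 = 1
s4 (pos 4,5,6,7,12,13,14,15): 1⊕0⊕1⊕0⊕1⊕1⊕1⊕1 = 0
s8 (pos 8,9,10,11,12,13,14,15): 0⊕1⊕0⊕1⊕1⊕1⊕1⊕1 = 0
Syndrome s8…s1 = 0010 → error at position 2.
Flip position 2: 101101001011111 → 111101001011111

111101001011111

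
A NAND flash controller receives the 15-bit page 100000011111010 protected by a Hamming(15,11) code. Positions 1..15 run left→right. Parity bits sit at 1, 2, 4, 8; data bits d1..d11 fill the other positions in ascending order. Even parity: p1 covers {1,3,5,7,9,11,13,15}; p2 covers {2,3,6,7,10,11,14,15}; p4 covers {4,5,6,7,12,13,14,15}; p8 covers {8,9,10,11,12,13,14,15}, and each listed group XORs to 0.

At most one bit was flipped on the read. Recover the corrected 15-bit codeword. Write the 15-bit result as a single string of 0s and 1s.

101000011111010

s1 (pos 1,3,5,7,9,11,13,15): 1⊕0⊕0⊕0⊕1⊕1⊕0⊕0 = 1
s2 (pos 2,3,6,7,10,11,14,15): 0⊕0⊕0⊕0⊕1⊕1⊕1⊕0 = 1
s4 (pos 4,5,6,7,12,13,14,15): 0⊕0⊕0⊕0⊕1⊕0⊕1⊕0 = 0
s8 (pos 8,9,10,11,12,13,14,15): 1⊕1⊕1⊕1⊕1⊕0⊕1⊕0 = 0
Syndrome s8…s1 = 0011 → error at position 3.
Flip position 3: 100000011111010 → 101000011111010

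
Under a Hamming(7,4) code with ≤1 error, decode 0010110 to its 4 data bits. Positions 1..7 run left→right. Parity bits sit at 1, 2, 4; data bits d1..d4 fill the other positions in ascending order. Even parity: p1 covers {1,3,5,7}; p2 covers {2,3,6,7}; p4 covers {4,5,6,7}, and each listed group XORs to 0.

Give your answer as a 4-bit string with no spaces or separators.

1110

s1 (pos 1,3,5,7): 0⊕1⊕1⊕0 = 0
s2 (pos 2,3,6,7): 0⊕1⊕1⊕0 = 0
s4 (pos 4,5,6,7): 0⊕1⊕1⊕0 = 0
Syndrome s4…s1 = 000 → no error.
Read data bits from positions 3,5,6,7: 1110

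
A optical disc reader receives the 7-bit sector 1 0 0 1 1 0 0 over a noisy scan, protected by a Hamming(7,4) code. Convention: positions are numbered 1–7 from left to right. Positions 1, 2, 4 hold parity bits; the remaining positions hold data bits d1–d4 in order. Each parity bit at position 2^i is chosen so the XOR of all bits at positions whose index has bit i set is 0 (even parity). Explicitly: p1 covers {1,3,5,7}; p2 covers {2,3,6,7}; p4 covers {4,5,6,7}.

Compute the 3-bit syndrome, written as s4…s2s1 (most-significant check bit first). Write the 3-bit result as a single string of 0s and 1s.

s1 (pos 1,3,5,7): 1⊕0⊕1⊕0 = 0
s2 (pos 2,3,6,7): 0⊕0⊕0⊕0 = 0
s4 (pos 4,5,6,7): 1⊕1⊕0⊕0 = 0
Syndrome s4…s1 = 000 → no error.

000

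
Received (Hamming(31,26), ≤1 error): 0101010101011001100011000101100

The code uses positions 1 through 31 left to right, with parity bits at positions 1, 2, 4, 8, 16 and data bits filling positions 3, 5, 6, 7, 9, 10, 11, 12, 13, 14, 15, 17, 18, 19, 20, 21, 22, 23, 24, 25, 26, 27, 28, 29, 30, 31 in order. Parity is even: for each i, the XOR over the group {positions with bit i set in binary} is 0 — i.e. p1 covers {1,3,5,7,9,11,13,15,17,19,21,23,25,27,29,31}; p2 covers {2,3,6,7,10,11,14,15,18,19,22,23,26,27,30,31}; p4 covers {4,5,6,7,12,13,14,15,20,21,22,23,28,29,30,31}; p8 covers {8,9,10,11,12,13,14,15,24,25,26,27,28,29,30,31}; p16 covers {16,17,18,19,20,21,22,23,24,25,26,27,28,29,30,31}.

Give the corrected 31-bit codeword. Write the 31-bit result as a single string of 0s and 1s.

s1 (pos 1,3,5,7,9,11,13,15,17,19,21,23,25,27,29,31): 0⊕0⊕0⊕0⊕0⊕0⊕1⊕0⊕1⊕0⊕1⊕0⊕0⊕0⊕1⊕0 = 0
s2 (pos 2,3,6,7,10,11,14,15,18,19,22,23,26,27,30,31): 1⊕0⊕1⊕0⊕1⊕0⊕0⊕0⊕0⊕0⊕1⊕0⊕1⊕0⊕0⊕0 = 1
s4 (pos 4,5,6,7,12,13,14,15,20,21,22,23,28,29,30,31): 1⊕0⊕1⊕0⊕1⊕1⊕0⊕0⊕0⊕1⊕1⊕0⊕1⊕1⊕0⊕0 = 0
s8 (pos 8,9,10,11,12,13,14,15,24,25,26,27,28,29,30,31): 1⊕0⊕1⊕0⊕1⊕1⊕0⊕0⊕0⊕0⊕1⊕0⊕1⊕1⊕0⊕0 = 1
s16 (pos 16,17,18,19,20,21,22,23,24,25,26,27,28,29,30,31): 1⊕1⊕0⊕0⊕0⊕1⊕1⊕0⊕0⊕0⊕1⊕0⊕1⊕1⊕0⊕0 = 1
Syndrome s16…s1 = 11010 → error at position 26.
Flip position 26: 0101010101011001100011000101100 → 0101010101011001100011000001100

0101010101011001100011000001100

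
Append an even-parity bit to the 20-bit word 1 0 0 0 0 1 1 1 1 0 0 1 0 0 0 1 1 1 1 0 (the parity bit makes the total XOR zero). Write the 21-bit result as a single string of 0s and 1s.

100001111001000111100

XOR of the 20 data bits: 1⊕0⊕0⊕0⊕0⊕1⊕1⊕1⊕1⊕0⊕0⊕1⊕0⊕0⊕0⊕1⊕1⊕1⊕1⊕0 = 0
Parity bit = 0 (so all 21 bits XOR to 0).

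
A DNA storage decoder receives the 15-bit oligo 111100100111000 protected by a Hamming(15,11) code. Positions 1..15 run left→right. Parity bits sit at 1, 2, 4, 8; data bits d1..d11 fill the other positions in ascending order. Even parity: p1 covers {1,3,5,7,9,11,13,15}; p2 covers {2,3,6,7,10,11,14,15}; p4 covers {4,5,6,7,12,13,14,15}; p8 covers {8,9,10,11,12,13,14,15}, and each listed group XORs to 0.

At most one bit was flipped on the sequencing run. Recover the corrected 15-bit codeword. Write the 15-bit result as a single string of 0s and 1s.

s1 (pos 1,3,5,7,9,11,13,15): 1⊕1⊕0⊕1⊕0⊕1⊕0⊕0 = 0
s2 (pos 2,3,6,7,10,11,14,15): 1⊕1⊕0⊕1⊕1⊕1⊕0⊕0 = 1
s4 (pos 4,5,6,7,12,13,14,15): 1⊕0⊕0⊕1⊕1⊕0⊕0⊕0 = 1
s8 (pos 8,9,10,11,12,13,14,15): 0⊕0⊕1⊕1⊕1⊕0⊕0⊕0 = 1
Syndrome s8…s1 = 1110 → error at position 14.
Flip position 14: 111100100111000 → 111100100111010

111100100111010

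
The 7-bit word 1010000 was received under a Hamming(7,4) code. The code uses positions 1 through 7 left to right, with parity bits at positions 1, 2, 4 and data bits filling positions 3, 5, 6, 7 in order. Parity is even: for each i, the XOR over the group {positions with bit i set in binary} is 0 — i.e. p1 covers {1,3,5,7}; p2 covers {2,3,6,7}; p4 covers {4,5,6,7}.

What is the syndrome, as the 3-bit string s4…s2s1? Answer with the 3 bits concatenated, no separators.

010

s1 (pos 1,3,5,7): 1⊕1⊕0⊕0 = 0
s2 (pos 2,3,6,7): 0⊕1⊕0⊕0 = 1
s4 (pos 4,5,6,7): 0⊕0⊕0⊕0 = 0
Syndrome s4…s1 = 010 → error at position 2.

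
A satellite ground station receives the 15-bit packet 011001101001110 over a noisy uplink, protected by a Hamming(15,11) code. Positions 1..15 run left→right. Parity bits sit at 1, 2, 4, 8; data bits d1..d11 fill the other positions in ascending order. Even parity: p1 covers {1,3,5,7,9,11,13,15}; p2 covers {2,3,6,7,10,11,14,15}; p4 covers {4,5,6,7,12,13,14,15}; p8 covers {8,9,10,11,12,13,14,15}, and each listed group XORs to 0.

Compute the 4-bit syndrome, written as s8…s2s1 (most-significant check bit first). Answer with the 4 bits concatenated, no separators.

0110

s1 (pos 1,3,5,7,9,11,13,15): 0⊕1⊕0⊕1⊕1⊕0⊕1⊕0 = 0
s2 (pos 2,3,6,7,10,11,14,15): 1⊕1⊕1⊕1⊕0⊕0⊕1⊕0 = 1
s4 (pos 4,5,6,7,12,13,14,15): 0⊕0⊕1⊕1⊕1⊕1⊕1⊕0 = 1
s8 (pos 8,9,10,11,12,13,14,15): 0⊕1⊕0⊕0⊕1⊕1⊕1⊕0 = 0
Syndrome s8…s1 = 0110 → error at position 6.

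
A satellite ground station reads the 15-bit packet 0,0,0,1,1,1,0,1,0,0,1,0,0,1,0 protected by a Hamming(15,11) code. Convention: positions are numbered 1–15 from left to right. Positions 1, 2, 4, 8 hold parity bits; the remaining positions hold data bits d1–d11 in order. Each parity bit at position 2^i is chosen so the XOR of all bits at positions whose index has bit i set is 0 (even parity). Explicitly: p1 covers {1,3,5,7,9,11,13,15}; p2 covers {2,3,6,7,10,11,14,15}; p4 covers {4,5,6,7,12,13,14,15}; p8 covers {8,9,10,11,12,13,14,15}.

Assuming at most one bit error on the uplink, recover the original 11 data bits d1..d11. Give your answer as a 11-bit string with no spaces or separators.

s1 (pos 1,3,5,7,9,11,13,15): 0⊕0⊕1⊕0⊕0⊕1⊕0⊕0 = 0
s2 (pos 2,3,6,7,10,11,14,15): 0⊕0⊕1⊕0⊕0⊕1⊕1⊕0 = 1
s4 (pos 4,5,6,7,12,13,14,15): 1⊕1⊕1⊕0⊕0⊕0⊕1⊕0 = 0
s8 (pos 8,9,10,11,12,13,14,15): 1⊕0⊕0⊕1⊕0⊕0⊕1⊕0 = 1
Syndrome s8…s1 = 1010 → error at position 10.
Flip position 10: 000111010010010 → 000111010110010
Read data bits from positions 3,5,6,7,9,10,11,12,13,14,15: 01100110010

01100110010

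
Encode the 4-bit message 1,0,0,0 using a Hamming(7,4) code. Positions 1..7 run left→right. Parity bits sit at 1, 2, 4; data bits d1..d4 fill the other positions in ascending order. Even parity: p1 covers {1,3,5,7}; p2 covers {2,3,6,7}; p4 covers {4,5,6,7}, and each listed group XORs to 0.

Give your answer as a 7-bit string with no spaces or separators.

Place data at non-parity positions: p1 p2 1 p4 0 0 0
p1 (pos 1,3,5,7): XOR of data positions = 1⊕0⊕0 = 1
p2 (pos 2,3,6,7): XOR of data positions = 1⊕0⊕0 = 1
p4 (pos 4,5,6,7): XOR of data positions = 0⊕0⊕0 = 0
Codeword: 1110000

1110000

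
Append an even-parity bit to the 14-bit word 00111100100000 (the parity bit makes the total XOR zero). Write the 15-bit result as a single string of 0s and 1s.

XOR of the 14 data bits: 0⊕0⊕1⊕1⊕1⊕1⊕0⊕0⊕1⊕0⊕0⊕0⊕0⊕0 = 1
Parity bit = 1 (so all 15 bits XOR to 0).

001111001000001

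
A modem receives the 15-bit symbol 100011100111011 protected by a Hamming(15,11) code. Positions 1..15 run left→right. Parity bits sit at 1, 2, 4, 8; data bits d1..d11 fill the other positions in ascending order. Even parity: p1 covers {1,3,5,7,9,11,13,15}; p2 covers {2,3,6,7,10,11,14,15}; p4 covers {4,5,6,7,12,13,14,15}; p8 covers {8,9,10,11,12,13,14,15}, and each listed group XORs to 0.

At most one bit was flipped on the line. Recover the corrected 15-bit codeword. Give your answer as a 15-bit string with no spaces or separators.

s1 (pos 1,3,5,7,9,11,13,15): 1⊕0⊕1⊕1⊕0⊕1⊕0⊕1 = 1
s2 (pos 2,3,6,7,10,11,14,15): 0⊕0⊕1⊕1⊕1⊕1⊕1⊕1 = 0
s4 (pos 4,5,6,7,12,13,14,15): 0⊕1⊕1⊕1⊕1⊕0⊕1⊕1 = 0
s8 (pos 8,9,10,11,12,13,14,15): 0⊕0⊕1⊕1⊕1⊕0⊕1⊕1 = 1
Syndrome s8…s1 = 1001 → error at position 9.
Flip position 9: 100011100111011 → 100011101111011

100011101111011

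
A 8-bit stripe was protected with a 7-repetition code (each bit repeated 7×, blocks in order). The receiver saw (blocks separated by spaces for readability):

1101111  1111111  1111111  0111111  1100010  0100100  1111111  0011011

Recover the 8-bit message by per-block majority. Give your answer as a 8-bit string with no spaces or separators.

11110011

Block 1 (1101111): 6 ones → 1
Block 2 (1111111): 7 ones → 1
Block 3 (1111111): 7 ones → 1
Block 4 (0111111): 6 ones → 1
Block 5 (1100010): 3 ones → 0
Block 6 (0100100): 2 ones → 0
Block 7 (1111111): 7 ones → 1
Block 8 (0011011): 4 ones → 1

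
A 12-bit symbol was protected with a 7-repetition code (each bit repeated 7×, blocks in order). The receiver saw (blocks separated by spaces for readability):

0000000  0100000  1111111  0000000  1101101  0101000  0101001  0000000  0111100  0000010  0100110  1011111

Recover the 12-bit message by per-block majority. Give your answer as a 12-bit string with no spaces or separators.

Block 1 (0000000): 0 ones → 0
Block 2 (0100000): 1 one → 0
Block 3 (1111111): 7 ones → 1
Block 4 (0000000): 0 ones → 0
Block 5 (1101101): 5 ones → 1
Block 6 (0101000): 2 ones → 0
Block 7 (0101001): 3 ones → 0
Block 8 (0000000): 0 ones → 0
Block 9 (0111100): 4 ones → 1
Block 10 (0000010): 1 one → 0
Block 11 (0100110): 3 ones → 0
Block 12 (1011111): 6 ones → 1

001010001001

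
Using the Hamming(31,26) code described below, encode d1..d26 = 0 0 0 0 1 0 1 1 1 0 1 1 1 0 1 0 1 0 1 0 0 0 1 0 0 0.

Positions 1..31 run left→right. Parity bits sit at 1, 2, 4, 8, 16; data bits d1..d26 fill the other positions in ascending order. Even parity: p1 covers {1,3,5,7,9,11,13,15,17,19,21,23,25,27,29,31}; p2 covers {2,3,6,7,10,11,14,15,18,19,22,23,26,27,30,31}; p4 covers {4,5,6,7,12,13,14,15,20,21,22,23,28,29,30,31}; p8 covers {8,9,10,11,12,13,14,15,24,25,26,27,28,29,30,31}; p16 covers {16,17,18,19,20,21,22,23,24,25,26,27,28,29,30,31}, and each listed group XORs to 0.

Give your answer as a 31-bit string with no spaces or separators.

Place data at non-parity positions: p1 p2 0 p4 0 0 0 p8 1 0 1 1 1 0 1 p16 1 1 0 1 0 1 0 1 0 0 0 1 0 0 0
p1 (pos 1,3,5,7,9,11,13,15,17,19,21,23,25,27,29,31): XOR of data positions = 0⊕0⊕0⊕1⊕1⊕1⊕1⊕1⊕0⊕0⊕0⊕0⊕0⊕0⊕0 = 1
p2 (pos 2,3,6,7,10,11,14,15,18,19,22,23,26,27,30,31): XOR of data positions = 0⊕0⊕0⊕0⊕1⊕0⊕1⊕1⊕0⊕1⊕0⊕0⊕0⊕0⊕0 = 0
p4 (pos 4,5,6,7,12,13,14,15,20,21,22,23,28,29,30,31): XOR of data positions = 0⊕0⊕0⊕1⊕1⊕0⊕1⊕1⊕0⊕1⊕0⊕1⊕0⊕0⊕0 = 0
p8 (pos 8,9,10,11,12,13,14,15,24,25,26,27,28,29,30,31): XOR of data positions = 1⊕0⊕1⊕1⊕1⊕0⊕1⊕1⊕0⊕0⊕0⊕1⊕0⊕0⊕0 = 1
p16 (pos 16,17,18,19,20,21,22,23,24,25,26,27,28,29,30,31): XOR of data positions = 1⊕1⊕0⊕1⊕0⊕1⊕0⊕1⊕0⊕0⊕0⊕1⊕0⊕0⊕0 = 0
Codeword: 1000000110111010110101010001000

1000000110111010110101010001000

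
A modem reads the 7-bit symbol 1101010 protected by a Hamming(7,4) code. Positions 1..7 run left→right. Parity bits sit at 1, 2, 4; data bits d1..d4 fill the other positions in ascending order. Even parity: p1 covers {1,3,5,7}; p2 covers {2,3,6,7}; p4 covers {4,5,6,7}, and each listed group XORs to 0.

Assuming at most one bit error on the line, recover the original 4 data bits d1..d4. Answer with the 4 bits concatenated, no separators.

0010

s1 (pos 1,3,5,7): 1⊕0⊕0⊕0 = 1
s2 (pos 2,3,6,7): 1⊕0⊕1⊕0 = 0
s4 (pos 4,5,6,7): 1⊕0⊕1⊕0 = 0
Syndrome s4…s1 = 001 → error at position 1.
Flip position 1: 1101010 → 0101010
Read data bits from positions 3,5,6,7: 0010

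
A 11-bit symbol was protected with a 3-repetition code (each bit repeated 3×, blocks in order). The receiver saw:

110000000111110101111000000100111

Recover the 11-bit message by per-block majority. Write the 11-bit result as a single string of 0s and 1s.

Block 1 (110): 2 ones → 1
Block 2 (000): 0 ones → 0
Block 3 (000): 0 ones → 0
Block 4 (111): 3 ones → 1
Block 5 (110): 2 ones → 1
Block 6 (101): 2 ones → 1
Block 7 (111): 3 ones → 1
Block 8 (000): 0 ones → 0
Block 9 (000): 0 ones → 0
Block 10 (100): 1 one → 0
Block 11 (111): 3 ones → 1

10011110001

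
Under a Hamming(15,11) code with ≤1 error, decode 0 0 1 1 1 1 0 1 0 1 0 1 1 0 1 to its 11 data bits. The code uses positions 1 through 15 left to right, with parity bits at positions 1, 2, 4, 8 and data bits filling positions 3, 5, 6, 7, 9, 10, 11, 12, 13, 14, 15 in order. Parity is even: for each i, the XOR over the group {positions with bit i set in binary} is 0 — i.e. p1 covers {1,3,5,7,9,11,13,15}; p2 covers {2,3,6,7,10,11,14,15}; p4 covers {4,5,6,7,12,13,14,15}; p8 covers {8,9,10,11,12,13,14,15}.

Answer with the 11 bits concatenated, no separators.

s1 (pos 1,3,5,7,9,11,13,15): 0⊕1⊕1⊕0⊕0⊕0⊕1⊕1 = 0
s2 (pos 2,3,6,7,10,11,14,15): 0⊕1⊕1⊕0⊕1⊕0⊕0⊕1 = 0
s4 (pos 4,5,6,7,12,13,14,15): 1⊕1⊕1⊕0⊕1⊕1⊕0⊕1 = 0
s8 (pos 8,9,10,11,12,13,14,15): 1⊕0⊕1⊕0⊕1⊕1⊕0⊕1 = 1
Syndrome s8…s1 = 1000 → error at position 8.
Flip position 8: 001111010101101 → 001111000101101
Read data bits from positions 3,5,6,7,9,10,11,12,13,14,15: 11100101101

11100101101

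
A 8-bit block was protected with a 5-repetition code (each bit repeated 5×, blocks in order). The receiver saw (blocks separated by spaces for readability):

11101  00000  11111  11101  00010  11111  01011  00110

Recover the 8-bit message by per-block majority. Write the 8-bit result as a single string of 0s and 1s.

10110110

Block 1 (11101): 4 ones → 1
Block 2 (00000): 0 ones → 0
Block 3 (11111): 5 ones → 1
Block 4 (11101): 4 ones → 1
Block 5 (00010): 1 one → 0
Block 6 (11111): 5 ones → 1
Block 7 (01011): 3 ones → 1
Block 8 (00110): 2 ones → 0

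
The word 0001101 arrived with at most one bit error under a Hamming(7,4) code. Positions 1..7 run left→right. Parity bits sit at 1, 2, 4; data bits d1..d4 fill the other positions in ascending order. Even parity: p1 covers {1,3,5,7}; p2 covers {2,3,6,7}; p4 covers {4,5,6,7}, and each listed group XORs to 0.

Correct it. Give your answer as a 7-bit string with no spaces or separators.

s1 (pos 1,3,5,7): 0⊕0⊕1⊕1 = 0
s2 (pos 2,3,6,7): 0⊕0⊕0⊕1 = 1
s4 (pos 4,5,6,7): 1⊕1⊕0⊕1 = 1
Syndrome s4…s1 = 110 → error at position 6.
Flip position 6: 0001101 → 0001111

0001111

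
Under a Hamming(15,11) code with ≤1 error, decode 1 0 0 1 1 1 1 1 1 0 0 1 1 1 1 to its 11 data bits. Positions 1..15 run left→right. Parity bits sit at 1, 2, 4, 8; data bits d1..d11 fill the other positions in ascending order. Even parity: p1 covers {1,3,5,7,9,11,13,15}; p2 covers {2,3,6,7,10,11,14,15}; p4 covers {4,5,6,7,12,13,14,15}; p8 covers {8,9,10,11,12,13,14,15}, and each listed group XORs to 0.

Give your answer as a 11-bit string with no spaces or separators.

s1 (pos 1,3,5,7,9,11,13,15): 1⊕0⊕1⊕1⊕1⊕0⊕1⊕1 = 0
s2 (pos 2,3,6,7,10,11,14,15): 0⊕0⊕1⊕1⊕0⊕0⊕1⊕1 = 0
s4 (pos 4,5,6,7,12,13,14,15): 1⊕1⊕1⊕1⊕1⊕1⊕1⊕1 = 0
s8 (pos 8,9,10,11,12,13,14,15): 1⊕1⊕0⊕0⊕1⊕1⊕1⊕1 = 0
Syndrome s8…s1 = 0000 → no error.
Read data bits from positions 3,5,6,7,9,10,11,12,13,14,15: 01111001111

01111001111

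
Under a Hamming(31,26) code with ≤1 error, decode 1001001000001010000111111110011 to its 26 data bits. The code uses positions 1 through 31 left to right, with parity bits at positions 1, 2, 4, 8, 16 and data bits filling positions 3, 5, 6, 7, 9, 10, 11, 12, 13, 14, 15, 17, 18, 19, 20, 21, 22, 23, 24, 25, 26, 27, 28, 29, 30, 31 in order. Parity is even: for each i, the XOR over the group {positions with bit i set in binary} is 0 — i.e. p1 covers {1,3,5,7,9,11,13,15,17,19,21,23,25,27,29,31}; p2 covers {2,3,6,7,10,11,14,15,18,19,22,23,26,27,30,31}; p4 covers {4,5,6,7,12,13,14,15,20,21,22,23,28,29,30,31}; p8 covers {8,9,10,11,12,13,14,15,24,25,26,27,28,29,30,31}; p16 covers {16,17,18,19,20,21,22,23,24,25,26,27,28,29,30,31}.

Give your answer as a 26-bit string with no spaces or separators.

s1 (pos 1,3,5,7,9,11,13,15,17,19,21,23,25,27,29,31): 1⊕0⊕0⊕1⊕0⊕0⊕1⊕1⊕0⊕0⊕1⊕1⊕1⊕1⊕0⊕1 = 1
s2 (pos 2,3,6,7,10,11,14,15,18,19,22,23,26,27,30,31): 0⊕0⊕0⊕1⊕0⊕0⊕0⊕1⊕0⊕0⊕1⊕1⊕1⊕1⊕1⊕1 = 0
s4 (pos 4,5,6,7,12,13,14,15,20,21,22,23,28,29,30,31): 1⊕0⊕0⊕1⊕0⊕1⊕0⊕1⊕1⊕1⊕1⊕1⊕0⊕0⊕1⊕1 = 0
s8 (pos 8,9,10,11,12,13,14,15,24,25,26,27,28,29,30,31): 0⊕0⊕0⊕0⊕0⊕1⊕0⊕1⊕1⊕1⊕1⊕1⊕0⊕0⊕1⊕1 = 0
s16 (pos 16,17,18,19,20,21,22,23,24,25,26,27,28,29,30,31): 0⊕0⊕0⊕0⊕1⊕1⊕1⊕1⊕1⊕1⊕1⊕1⊕0⊕0⊕1⊕1 = 0
Syndrome s16…s1 = 00001 → error at position 1.
Flip position 1: 1001001000001010000111111110011 → 0001001000001010000111111110011
Read data bits from positions 3,5,6,7,9,10,11,12,13,14,15,17,18,19,20,21,22,23,24,25,26,27,28,29,30,31: 00010000101000111111110011

00010000101000111111110011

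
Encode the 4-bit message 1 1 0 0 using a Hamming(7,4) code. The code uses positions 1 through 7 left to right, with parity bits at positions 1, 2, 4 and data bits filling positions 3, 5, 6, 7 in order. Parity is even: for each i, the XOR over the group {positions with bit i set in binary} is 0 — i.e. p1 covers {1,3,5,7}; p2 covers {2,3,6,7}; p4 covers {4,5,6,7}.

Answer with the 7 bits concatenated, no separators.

0111100

Place data at non-parity positions: p1 p2 1 p4 1 0 0
p1 (pos 1,3,5,7): XOR of data positions = 1⊕1⊕0 = 0
p2 (pos 2,3,6,7): XOR of data positions = 1⊕0⊕0 = 1
p4 (pos 4,5,6,7): XOR of data positions = 1⊕0⊕0 = 1
Codeword: 0111100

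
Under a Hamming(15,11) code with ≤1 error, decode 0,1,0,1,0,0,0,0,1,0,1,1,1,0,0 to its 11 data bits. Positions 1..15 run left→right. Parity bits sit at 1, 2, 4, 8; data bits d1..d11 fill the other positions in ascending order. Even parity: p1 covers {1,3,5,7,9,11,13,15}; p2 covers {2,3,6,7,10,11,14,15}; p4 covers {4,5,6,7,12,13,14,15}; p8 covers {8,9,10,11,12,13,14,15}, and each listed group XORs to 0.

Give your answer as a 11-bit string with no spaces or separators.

s1 (pos 1,3,5,7,9,11,13,15): 0⊕0⊕0⊕0⊕1⊕1⊕1⊕0 = 1
s2 (pos 2,3,6,7,10,11,14,15): 1⊕0⊕0⊕0⊕0⊕1⊕0⊕0 = 0
s4 (pos 4,5,6,7,12,13,14,15): 1⊕0⊕0⊕0⊕1⊕1⊕0⊕0 = 1
s8 (pos 8,9,10,11,12,13,14,15): 0⊕1⊕0⊕1⊕1⊕1⊕0⊕0 = 0
Syndrome s8…s1 = 0101 → error at position 5.
Flip position 5: 010100001011100 → 010110001011100
Read data bits from positions 3,5,6,7,9,10,11,12,13,14,15: 01001011100

01001011100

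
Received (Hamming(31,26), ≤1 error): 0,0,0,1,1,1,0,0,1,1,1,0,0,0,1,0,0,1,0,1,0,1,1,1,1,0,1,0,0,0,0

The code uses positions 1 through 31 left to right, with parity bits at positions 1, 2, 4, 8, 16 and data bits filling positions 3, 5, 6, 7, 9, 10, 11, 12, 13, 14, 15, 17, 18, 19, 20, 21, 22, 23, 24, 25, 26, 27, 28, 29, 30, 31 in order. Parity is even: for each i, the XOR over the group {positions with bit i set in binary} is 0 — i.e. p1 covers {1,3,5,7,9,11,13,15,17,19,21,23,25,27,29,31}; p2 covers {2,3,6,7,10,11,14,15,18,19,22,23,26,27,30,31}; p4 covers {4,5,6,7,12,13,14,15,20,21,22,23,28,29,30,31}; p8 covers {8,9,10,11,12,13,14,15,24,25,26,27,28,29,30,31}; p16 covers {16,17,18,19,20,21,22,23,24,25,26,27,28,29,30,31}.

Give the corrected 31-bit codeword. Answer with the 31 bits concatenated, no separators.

s1 (pos 1,3,5,7,9,11,13,15,17,19,21,23,25,27,29,31): 0⊕0⊕1⊕0⊕1⊕1⊕0⊕1⊕0⊕0⊕0⊕1⊕1⊕1⊕0⊕0 = 1
s2 (pos 2,3,6,7,10,11,14,15,18,19,22,23,26,27,30,31): 0⊕0⊕1⊕0⊕1⊕1⊕0⊕1⊕1⊕0⊕1⊕1⊕0⊕1⊕0⊕0 = 0
s4 (pos 4,5,6,7,12,13,14,15,20,21,22,23,28,29,30,31): 1⊕1⊕1⊕0⊕0⊕0⊕0⊕1⊕1⊕0⊕1⊕1⊕0⊕0⊕0⊕0 = 1
s8 (pos 8,9,10,11,12,13,14,15,24,25,26,27,28,29,30,31): 0⊕1⊕1⊕1⊕0⊕0⊕0⊕1⊕1⊕1⊕0⊕1⊕0⊕0⊕0⊕0 = 1
s16 (pos 16,17,18,19,20,21,22,23,24,25,26,27,28,29,30,31): 0⊕0⊕1⊕0⊕1⊕0⊕1⊕1⊕1⊕1⊕0⊕1⊕0⊕0⊕0⊕0 = 1
Syndrome s16…s1 = 11101 → error at position 29.
Flip position 29: 0001110011100010010101111010000 → 0001110011100010010101111010100

0001110011100010010101111010100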